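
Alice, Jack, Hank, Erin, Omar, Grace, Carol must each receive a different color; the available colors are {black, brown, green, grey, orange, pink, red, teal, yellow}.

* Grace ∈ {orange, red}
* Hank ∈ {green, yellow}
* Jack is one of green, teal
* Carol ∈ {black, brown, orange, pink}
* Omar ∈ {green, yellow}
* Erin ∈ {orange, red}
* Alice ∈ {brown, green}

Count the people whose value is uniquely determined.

Hank and Omar share exactly the 2 values {green, yellow}; by pigeonhole those values go to them, so strike green, yellow from Alice, Jack.
That leaves Alice = brown. So Carol can't be brown.
That leaves Jack = teal.
The 2 variables Erin and Grace are confined to {orange, red}, which locks those values in; drop them from Carol.
Determined: Alice=brown, Jack=teal. The other people each still have more than one consistent value. That makes 2.

2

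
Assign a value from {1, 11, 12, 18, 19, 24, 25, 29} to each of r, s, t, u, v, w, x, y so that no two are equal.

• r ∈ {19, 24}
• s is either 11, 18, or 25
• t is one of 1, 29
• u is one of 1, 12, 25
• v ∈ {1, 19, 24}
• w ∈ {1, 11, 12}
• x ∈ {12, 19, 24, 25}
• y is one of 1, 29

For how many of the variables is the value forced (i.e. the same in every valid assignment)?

2

Among the 8 variables, 18 fits only s (and all 8 values in {1, 11, 12, 18, 19, 24, 25, 29} must be used), so s = 18.
Among the 7 still-open variables, 11 fits only w (and all 7 values in {1, 11, 12, 19, 24, 25, 29} must be used), so w = 11.
The 2 variables t and y are confined to {1, 29}, which locks those values in; drop them from u, v.
r and v share exactly the 2 values {19, 24}; by pigeonhole those values go to them, so strike 19, 24 from x.
Determined: s=18, w=11. The other variables each still have more than one consistent value. That makes 2.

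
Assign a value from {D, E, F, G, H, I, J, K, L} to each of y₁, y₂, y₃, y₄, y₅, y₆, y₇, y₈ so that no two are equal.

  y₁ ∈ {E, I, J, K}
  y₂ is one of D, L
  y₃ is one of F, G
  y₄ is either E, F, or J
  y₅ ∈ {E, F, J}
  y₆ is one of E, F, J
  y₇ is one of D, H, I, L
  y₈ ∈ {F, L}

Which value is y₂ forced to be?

y₄, y₅, y₆ share exactly the 3 values {E, F, J}; by pigeonhole those values go to them, so strike E, F, J from y₁, y₃, y₈.
y₃ has just one choice, so y₃ = G.
y₈ has just one choice, so y₈ = L. Strike L from y₂, y₇.
So y₂ = D.

D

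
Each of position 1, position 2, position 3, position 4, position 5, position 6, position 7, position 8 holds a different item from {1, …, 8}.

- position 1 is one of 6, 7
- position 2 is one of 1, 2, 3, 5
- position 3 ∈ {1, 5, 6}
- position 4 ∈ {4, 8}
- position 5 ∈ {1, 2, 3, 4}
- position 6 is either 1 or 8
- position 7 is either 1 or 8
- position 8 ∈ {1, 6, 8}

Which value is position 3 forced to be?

5

The 8 variables together cover exactly {1, 2, 3, 4, 5, 6, 7, 8} — 8 values for 8 variables — and 7 appears only in position 1's list, so position 1 = 7.
position 6 and position 7 between them cover only {1, 8} — a naked pair. Remove those values from position 2, position 3, position 4, position 5, position 8.
position 4 must be 4 (only option left). So position 5 can't be 4.
position 8 has just one choice, so position 8 = 6. Eliminate 6 elsewhere: position 3.
So position 3 = 5.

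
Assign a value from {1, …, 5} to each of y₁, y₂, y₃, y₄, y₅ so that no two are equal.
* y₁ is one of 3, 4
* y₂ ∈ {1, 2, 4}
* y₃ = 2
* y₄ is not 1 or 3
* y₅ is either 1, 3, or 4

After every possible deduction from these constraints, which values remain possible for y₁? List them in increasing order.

3, 4

y₃ has just one choice, so y₃ = 2. Eliminate 2 elsewhere: y₂, y₄.
The 4 still-open variables draw from only 4 values {1, 3, 4, 5}, so each is used; only y₄ can be 5, hence y₄ = 5.
No further eliminations apply; y₁ can still be any of 3, 4.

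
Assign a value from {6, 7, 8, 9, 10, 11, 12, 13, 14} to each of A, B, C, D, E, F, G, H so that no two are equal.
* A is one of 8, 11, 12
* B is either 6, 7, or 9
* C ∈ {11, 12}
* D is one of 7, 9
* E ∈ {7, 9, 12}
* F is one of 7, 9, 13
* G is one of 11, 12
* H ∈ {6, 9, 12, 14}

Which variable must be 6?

B

Among the 8 variables, 8 fits only A (and all 8 values in {6, 7, 8, 9, 11, 12, 13, 14} must be used), so A = 8.
Among the 7 still-open variables, 13 fits only F (and all 7 values in {6, 7, 9, 11, 12, 13, 14} must be used), so F = 13.
The 6 still-open variables together cover exactly {6, 7, 9, 11, 12, 14} — 6 values for 6 variables — and 14 appears only in H's list, so H = 14.
Among the 5 still-open variables, 6 fits only B (and all 5 values in {6, 7, 9, 11, 12} must be used), so B = 6.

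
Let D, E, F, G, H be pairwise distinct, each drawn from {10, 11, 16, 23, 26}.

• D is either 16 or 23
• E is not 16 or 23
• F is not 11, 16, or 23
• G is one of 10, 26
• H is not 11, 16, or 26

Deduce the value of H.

23

The 5 variables together cover exactly {10, 11, 16, 23, 26} — 5 values for 5 variables — and 11 appears only in E's list, so E = 11.
Among the 4 still-open variables, 16 fits only D (and all 4 values in {10, 16, 23, 26} must be used), so D = 16.
The 3 still-open variables draw from only 3 values {10, 23, 26}, so each is used; only H can be 23, hence H = 23.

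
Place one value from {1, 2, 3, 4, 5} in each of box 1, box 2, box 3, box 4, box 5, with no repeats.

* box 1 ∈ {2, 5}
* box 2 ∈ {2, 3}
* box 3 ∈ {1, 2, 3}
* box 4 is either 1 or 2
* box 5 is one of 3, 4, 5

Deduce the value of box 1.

5

The 5 variables together cover exactly {1, 2, 3, 4, 5} — 5 values for 5 variables — and 4 appears only in box 5's list, so box 5 = 4.
The 4 still-open variables together cover exactly {1, 2, 3, 5} — 4 values for 4 variables — and 5 appears only in box 1's list, so box 1 = 5.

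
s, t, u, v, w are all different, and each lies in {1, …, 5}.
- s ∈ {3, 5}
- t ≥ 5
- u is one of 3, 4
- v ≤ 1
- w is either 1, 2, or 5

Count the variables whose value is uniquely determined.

t has just one choice, so t = 5. Remove 5 from s, w.
v must be 1 (only option left). Strike 1 from w.
w's domain is down to {2}, so w = 2.
s's domain is down to {3}, so s = 3. Remove 3 from u.
u's domain is down to {4}, so u = 4.
Every variable is fixed: s=3, t=5, u=4, v=1, w=2. That makes 5.

5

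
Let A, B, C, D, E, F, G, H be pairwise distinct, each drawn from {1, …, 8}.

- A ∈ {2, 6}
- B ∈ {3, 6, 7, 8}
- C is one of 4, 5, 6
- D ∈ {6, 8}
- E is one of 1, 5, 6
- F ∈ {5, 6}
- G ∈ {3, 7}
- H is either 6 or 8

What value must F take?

5

Among the 8 variables, 1 fits only E (and all 8 values in {1, 2, 3, 4, 5, 6, 7, 8} must be used), so E = 1.
The 7 still-open variables draw from only 7 values {2, 3, 4, 5, 6, 7, 8}, so each is used; only A can be 2, hence A = 2.
Among the 6 still-open variables, 4 fits only C (and all 6 values in {3, 4, 5, 6, 7, 8} must be used), so C = 4.
Among the 5 still-open variables, 5 fits only F (and all 5 values in {3, 5, 6, 7, 8} must be used), so F = 5.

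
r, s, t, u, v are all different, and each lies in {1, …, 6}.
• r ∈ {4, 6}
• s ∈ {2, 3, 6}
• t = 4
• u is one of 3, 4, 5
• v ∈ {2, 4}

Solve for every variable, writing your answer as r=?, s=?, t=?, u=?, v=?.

r=6, s=3, t=4, u=5, v=2

t has just one choice, so t = 4. Strike 4 from r, u, v.
v must be 2 (only option left). Strike 2 from s.
r's domain is down to {6}, so r = 6. Remove 6 from s.
s must be 3 (only option left). Strike 3 from u.
u's domain is down to {5}, so u = 5.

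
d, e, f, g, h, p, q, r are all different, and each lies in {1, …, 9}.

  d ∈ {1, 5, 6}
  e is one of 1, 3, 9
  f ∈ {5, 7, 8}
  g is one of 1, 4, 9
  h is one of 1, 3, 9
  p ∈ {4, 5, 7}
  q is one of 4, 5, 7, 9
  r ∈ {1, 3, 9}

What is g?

The 8 variables draw from only 8 values {1, 3, 4, 5, 6, 7, 8, 9}, so each is used; only d can be 6, hence d = 6.
Among the 7 still-open variables, 8 fits only f (and all 7 values in {1, 3, 4, 5, 7, 8, 9} must be used), so f = 8.
e, h, r share exactly the 3 values {1, 3, 9}; by pigeonhole those values go to them, so strike 1, 3, 9 from g, q.
So g = 4.

4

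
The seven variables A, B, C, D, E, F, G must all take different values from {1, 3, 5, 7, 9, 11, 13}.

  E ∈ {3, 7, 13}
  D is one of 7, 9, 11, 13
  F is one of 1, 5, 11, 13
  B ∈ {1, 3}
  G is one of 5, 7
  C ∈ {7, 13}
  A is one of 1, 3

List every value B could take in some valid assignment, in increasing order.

1, 3

The 7 variables draw from only 7 values {1, 3, 5, 7, 9, 11, 13}, so each is used; only D can be 9, hence D = 9.
The 6 still-open variables draw from only 6 values {1, 3, 5, 7, 11, 13}, so each is used; only F can be 11, hence F = 11.
The 5 still-open variables together cover exactly {1, 3, 5, 7, 13} — 5 values for 5 variables — and 5 appears only in G's list, so G = 5.
The 2 variables A and B are confined to {1, 3}, which locks those values in; drop them from E.
No further eliminations apply; B can still be any of 1, 3.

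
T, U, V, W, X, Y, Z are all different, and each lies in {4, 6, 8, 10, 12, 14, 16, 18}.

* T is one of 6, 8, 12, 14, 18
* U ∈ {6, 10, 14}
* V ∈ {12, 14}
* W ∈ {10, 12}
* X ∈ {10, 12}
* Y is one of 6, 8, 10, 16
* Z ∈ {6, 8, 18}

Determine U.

The 7 variables draw from only 7 values {6, 8, 10, 12, 14, 16, 18}, so each is used; only Y can be 16, hence Y = 16.
The 2 variables W and X are confined to {10, 12}, which locks those values in; drop them from T, U, V.
V's domain is down to {14}, so V = 14. Eliminate 14 elsewhere: T, U.
So U = 6.

6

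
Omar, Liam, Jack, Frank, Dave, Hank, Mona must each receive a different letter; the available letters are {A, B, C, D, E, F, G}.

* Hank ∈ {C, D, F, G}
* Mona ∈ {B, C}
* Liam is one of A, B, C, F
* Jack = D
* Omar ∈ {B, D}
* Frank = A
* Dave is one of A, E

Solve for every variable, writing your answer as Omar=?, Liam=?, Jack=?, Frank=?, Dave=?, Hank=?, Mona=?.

Jack must be D (only option left). Remove D from Omar, Hank.
Frank must be A (only option left). Eliminate A elsewhere: Liam, Dave.
Dave has just one choice, so Dave = E.
Omar must be B (only option left). So Liam, Mona can't be B.
Mona has just one choice, so Mona = C. So Liam, Hank can't be C.
Liam has just one choice, so Liam = F. Strike F from Hank.
Hank's domain is down to {G}, so Hank = G.

Omar=B, Liam=F, Jack=D, Frank=A, Dave=E, Hank=G, Mona=C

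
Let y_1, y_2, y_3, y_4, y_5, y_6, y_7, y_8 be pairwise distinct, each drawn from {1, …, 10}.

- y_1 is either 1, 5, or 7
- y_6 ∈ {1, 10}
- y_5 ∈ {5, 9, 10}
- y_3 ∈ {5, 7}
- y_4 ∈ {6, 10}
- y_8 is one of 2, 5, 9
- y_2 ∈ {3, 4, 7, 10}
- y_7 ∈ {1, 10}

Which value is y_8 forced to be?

2

y_6 and y_7 between them cover only {1, 10} — a naked pair. Remove those values from y_1, y_2, y_4, y_5.
y_4 must be 6 (only option left).
The 2 variables y_1 and y_3 are confined to {5, 7}, which locks those values in; drop them from y_2, y_5, y_8.
That leaves y_5 = 9. Remove 9 from y_8.
So y_8 = 2.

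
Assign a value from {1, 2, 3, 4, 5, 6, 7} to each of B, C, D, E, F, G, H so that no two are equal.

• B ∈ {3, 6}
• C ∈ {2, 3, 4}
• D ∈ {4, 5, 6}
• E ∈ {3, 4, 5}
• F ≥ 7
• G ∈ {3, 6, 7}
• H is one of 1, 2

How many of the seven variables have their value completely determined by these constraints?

3

F must be 7 (only option left). Remove 7 from G.
The 6 still-open variables draw from only 6 values {1, 2, 3, 4, 5, 6}, so each is used; only H can be 1, hence H = 1.
The 5 still-open variables together cover exactly {2, 3, 4, 5, 6} — 5 values for 5 variables — and 2 appears only in C's list, so C = 2.
B and G between them cover only {3, 6} — a naked pair. Remove those values from D, E.
Determined: C=2, F=7, H=1. The other variables each still have more than one consistent value. That makes 3.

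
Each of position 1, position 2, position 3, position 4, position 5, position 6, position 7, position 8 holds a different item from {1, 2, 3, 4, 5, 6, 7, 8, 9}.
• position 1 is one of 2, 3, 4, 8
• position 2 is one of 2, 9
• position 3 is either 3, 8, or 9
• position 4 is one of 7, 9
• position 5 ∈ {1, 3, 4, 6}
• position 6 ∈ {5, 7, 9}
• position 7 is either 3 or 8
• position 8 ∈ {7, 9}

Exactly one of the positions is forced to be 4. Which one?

position 4 and position 8 share exactly the 2 values {7, 9}; by pigeonhole those values go to them, so strike 7, 9 from position 2, position 3, position 6.
position 2 must be 2 (only option left). Strike 2 from position 1.
position 6 must be 5 (only option left).
The 2 variables position 3 and position 7 are confined to {3, 8}, which locks those values in; drop them from position 1, position 5.
So 4 goes to position 1.

position 1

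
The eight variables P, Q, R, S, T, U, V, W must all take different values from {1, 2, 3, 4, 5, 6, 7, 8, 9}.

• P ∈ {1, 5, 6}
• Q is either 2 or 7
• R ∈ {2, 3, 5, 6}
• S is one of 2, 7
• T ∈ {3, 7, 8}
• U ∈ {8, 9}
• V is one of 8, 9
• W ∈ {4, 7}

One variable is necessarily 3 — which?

T

Q and S share exactly the 2 values {2, 7}; by pigeonhole those values go to them, so strike 2, 7 from R, T, W.
W must be 4 (only option left).
U and V share exactly the 2 values {8, 9}; by pigeonhole those values go to them, so strike 8, 9 from T.
So 3 goes to T.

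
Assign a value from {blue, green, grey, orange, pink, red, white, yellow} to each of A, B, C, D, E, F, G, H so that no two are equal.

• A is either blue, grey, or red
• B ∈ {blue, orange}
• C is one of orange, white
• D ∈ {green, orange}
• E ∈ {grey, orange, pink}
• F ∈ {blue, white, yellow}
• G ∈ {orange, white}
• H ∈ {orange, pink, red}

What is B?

blue

Among the 8 variables, green fits only D (and all 8 values in {blue, green, grey, orange, pink, red, white, yellow} must be used), so D = green.
The 7 still-open variables together cover exactly {blue, grey, orange, pink, red, white, yellow} — 7 values for 7 variables — and yellow appears only in F's list, so F = yellow.
The 2 variables C and G are confined to {orange, white}, which locks those values in; drop them from B, E, H.
So B = blue.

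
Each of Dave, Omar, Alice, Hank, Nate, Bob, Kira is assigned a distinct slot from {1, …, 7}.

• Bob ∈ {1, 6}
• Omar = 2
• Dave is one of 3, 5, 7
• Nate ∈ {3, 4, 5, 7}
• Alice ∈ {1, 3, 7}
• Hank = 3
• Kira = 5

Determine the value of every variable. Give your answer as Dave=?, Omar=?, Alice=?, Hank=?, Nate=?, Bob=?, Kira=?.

Dave=7, Omar=2, Alice=1, Hank=3, Nate=4, Bob=6, Kira=5

Omar has just one choice, so Omar = 2.
Hank must be 3 (only option left). Eliminate 3 elsewhere: Dave, Alice, Nate.
Kira has just one choice, so Kira = 5. Strike 5 from Dave, Nate.
Dave has just one choice, so Dave = 7. Eliminate 7 elsewhere: Alice, Nate.
Alice has just one choice, so Alice = 1. Eliminate 1 elsewhere: Bob.
Nate's domain is down to {4}, so Nate = 4.
Bob must be 6 (only option left).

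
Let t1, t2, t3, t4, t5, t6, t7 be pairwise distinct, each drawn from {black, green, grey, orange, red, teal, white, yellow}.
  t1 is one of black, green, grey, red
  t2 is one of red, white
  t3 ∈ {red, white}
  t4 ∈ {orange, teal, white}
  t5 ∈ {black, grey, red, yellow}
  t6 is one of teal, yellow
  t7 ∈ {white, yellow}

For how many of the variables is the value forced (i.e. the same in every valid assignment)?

The 2 variables t2 and t3 are confined to {red, white}, which locks those values in; drop them from t1, t4, t5, t7.
t7 has just one choice, so t7 = yellow. Remove yellow from t5, t6.
That leaves t6 = teal. So t4 can't be teal.
t4 has just one choice, so t4 = orange.
Determined: t4=orange, t6=teal, t7=yellow. The other variables each still have more than one consistent value. That makes 3.

3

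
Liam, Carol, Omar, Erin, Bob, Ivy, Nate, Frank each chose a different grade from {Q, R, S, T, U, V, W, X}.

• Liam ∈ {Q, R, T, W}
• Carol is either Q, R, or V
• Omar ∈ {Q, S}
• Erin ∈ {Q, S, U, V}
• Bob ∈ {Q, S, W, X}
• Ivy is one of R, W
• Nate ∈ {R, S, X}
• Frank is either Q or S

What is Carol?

Among the 8 variables, T fits only Liam (and all 8 values in {Q, R, S, T, U, V, W, X} must be used), so Liam = T.
The 7 still-open variables draw from only 7 values {Q, R, S, U, V, W, X}, so each is used; only Erin can be U, hence Erin = U.
The 6 still-open variables together cover exactly {Q, R, S, V, W, X} — 6 values for 6 variables — and V appears only in Carol's list, so Carol = V.

V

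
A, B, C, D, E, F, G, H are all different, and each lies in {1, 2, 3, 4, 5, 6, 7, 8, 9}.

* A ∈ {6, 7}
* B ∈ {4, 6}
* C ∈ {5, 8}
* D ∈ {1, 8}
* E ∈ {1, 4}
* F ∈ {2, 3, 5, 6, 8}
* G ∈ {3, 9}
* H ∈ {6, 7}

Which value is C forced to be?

A and H between them cover only {6, 7} — a naked pair. Remove those values from B, F.
B has just one choice, so B = 4. So E can't be 4.
E has just one choice, so E = 1. Remove 1 from D.
D's domain is down to {8}, so D = 8. So C, F can't be 8.
So C = 5.

5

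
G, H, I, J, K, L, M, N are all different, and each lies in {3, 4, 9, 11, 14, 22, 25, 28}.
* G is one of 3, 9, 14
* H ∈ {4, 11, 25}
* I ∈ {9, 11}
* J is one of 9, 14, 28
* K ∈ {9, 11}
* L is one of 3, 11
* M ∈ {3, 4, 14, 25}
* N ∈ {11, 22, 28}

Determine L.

3

The 8 variables together cover exactly {3, 4, 9, 11, 14, 22, 25, 28} — 8 values for 8 variables — and 22 appears only in N's list, so N = 22.
The 7 still-open variables together cover exactly {3, 4, 9, 11, 14, 25, 28} — 7 values for 7 variables — and 28 appears only in J's list, so J = 28.
I and K between them cover only {9, 11} — a naked pair. Remove those values from G, H, L.
So L = 3.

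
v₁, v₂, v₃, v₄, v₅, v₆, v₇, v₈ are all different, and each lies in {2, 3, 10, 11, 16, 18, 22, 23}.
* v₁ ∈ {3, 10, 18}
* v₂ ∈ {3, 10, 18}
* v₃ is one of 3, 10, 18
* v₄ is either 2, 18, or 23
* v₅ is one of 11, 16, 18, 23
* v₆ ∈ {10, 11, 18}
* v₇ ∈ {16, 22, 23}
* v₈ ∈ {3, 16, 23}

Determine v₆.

The 8 variables draw from only 8 values {2, 3, 10, 11, 16, 18, 22, 23}, so each is used; only v₄ can be 2, hence v₄ = 2.
The 7 still-open variables draw from only 7 values {3, 10, 11, 16, 18, 22, 23}, so each is used; only v₇ can be 22, hence v₇ = 22.
The 3 variables v₁, v₂, v₃ are confined to {3, 10, 18}, which locks those values in; drop them from v₅, v₆, v₈.
So v₆ = 11.

11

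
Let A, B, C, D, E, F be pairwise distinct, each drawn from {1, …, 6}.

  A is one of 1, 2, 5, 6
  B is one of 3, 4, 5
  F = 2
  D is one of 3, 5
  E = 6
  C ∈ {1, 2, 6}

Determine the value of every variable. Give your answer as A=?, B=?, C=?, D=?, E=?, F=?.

E must be 6 (only option left). Strike 6 from A, C.
F's domain is down to {2}, so F = 2. Strike 2 from A, C.
That leaves C = 1. So A can't be 1.
A has just one choice, so A = 5. So B, D can't be 5.
D must be 3 (only option left). Eliminate 3 elsewhere: B.
B must be 4 (only option left).

A=5, B=4, C=1, D=3, E=6, F=2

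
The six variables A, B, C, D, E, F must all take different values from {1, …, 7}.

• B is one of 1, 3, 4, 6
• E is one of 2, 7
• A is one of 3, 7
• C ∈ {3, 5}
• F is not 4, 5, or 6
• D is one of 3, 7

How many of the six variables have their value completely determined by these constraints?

3

A and D between them cover only {3, 7} — a naked pair. Remove those values from B, C, E, F.
C has just one choice, so C = 5.
That leaves E = 2. Remove 2 from F.
F has just one choice, so F = 1. So B can't be 1.
Determined: C=5, E=2, F=1. The other variables each still have more than one consistent value. That makes 3.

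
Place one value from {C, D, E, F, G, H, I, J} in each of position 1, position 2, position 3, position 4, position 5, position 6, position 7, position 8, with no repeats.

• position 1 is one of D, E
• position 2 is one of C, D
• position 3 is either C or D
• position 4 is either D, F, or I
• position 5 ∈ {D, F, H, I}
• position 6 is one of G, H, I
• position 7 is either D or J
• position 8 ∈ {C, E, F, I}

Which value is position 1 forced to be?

E

The 8 variables draw from only 8 values {C, D, E, F, G, H, I, J}, so each is used; only position 6 can be G, hence position 6 = G.
The 7 still-open variables together cover exactly {C, D, E, F, H, I, J} — 7 values for 7 variables — and H appears only in position 5's list, so position 5 = H.
The 6 still-open variables together cover exactly {C, D, E, F, I, J} — 6 values for 6 variables — and J appears only in position 7's list, so position 7 = J.
The 2 variables position 2 and position 3 are confined to {C, D}, which locks those values in; drop them from position 1, position 4, position 8.
So position 1 = E.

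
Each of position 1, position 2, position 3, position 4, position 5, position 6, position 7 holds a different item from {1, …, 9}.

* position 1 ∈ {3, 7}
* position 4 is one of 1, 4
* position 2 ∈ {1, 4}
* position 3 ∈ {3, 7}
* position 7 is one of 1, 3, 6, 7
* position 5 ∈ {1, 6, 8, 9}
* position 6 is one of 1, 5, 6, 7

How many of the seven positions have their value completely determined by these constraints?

position 1 and position 3 share exactly the 2 values {3, 7}; by pigeonhole those values go to them, so strike 3, 7 from position 6, position 7.
position 2 and position 4 share exactly the 2 values {1, 4}; by pigeonhole those values go to them, so strike 1, 4 from position 5, position 6, position 7.
That leaves position 7 = 6. Eliminate 6 elsewhere: position 5, position 6.
position 6's domain is down to {5}, so position 6 = 5.
Determined: position 6=5, position 7=6. The other positions each still have more than one consistent value. That makes 2.

2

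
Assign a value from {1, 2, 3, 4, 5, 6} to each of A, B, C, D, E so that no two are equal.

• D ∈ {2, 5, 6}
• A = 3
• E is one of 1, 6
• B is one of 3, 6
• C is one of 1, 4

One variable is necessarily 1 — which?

A has just one choice, so A = 3. So B can't be 3.
B has just one choice, so B = 6. Eliminate 6 elsewhere: D, E.
So 1 goes to E.

E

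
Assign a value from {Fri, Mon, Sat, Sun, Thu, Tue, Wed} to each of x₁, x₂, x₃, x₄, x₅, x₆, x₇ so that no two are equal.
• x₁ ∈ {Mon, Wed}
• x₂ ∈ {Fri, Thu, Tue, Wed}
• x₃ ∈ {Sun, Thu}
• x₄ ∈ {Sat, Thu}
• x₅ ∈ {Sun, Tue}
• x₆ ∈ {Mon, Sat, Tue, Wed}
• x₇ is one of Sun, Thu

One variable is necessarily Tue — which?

Among the 7 variables, Fri fits only x₂ (and all 7 values in {Fri, Mon, Sat, Sun, Thu, Tue, Wed} must be used), so x₂ = Fri.
x₃ and x₇ between them cover only {Sun, Thu} — a naked pair. Remove those values from x₄, x₅.
So Tue goes to x₅.

x₅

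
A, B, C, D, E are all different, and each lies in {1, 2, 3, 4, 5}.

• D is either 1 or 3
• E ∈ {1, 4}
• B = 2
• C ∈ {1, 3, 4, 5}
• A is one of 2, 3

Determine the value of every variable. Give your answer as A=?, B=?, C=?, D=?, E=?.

A=3, B=2, C=5, D=1, E=4

B's domain is down to {2}, so B = 2. Strike 2 from A.
A has just one choice, so A = 3. Strike 3 from C, D.
That leaves D = 1. Strike 1 from C, E.
E has just one choice, so E = 4. So C can't be 4.
C has just one choice, so C = 5.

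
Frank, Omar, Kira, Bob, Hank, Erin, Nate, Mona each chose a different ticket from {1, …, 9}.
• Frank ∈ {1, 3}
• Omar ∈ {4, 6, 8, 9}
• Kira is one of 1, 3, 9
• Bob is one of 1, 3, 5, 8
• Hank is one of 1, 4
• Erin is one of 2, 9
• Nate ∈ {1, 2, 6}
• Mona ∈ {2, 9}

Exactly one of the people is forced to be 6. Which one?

Among the 8 variables, 5 fits only Bob (and all 8 values in {1, 2, 3, 4, 5, 6, 8, 9} must be used), so Bob = 5.
The 7 still-open variables together cover exactly {1, 2, 3, 4, 6, 8, 9} — 7 values for 7 variables — and 8 appears only in Omar's list, so Omar = 8.
The 6 still-open variables together cover exactly {1, 2, 3, 4, 6, 9} — 6 values for 6 variables — and 4 appears only in Hank's list, so Hank = 4.
Among the 5 still-open variables, 6 fits only Nate (and all 5 values in {1, 2, 3, 6, 9} must be used), so Nate = 6.

Nate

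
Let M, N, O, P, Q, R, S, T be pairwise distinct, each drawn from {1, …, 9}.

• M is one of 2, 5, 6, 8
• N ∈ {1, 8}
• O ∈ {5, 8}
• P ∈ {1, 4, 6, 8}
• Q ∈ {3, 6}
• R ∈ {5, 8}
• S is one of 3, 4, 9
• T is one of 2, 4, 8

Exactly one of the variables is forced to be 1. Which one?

N

The 8 variables draw from only 8 values {1, 2, 3, 4, 5, 6, 8, 9}, so each is used; only S can be 9, hence S = 9.
The 7 still-open variables together cover exactly {1, 2, 3, 4, 5, 6, 8} — 7 values for 7 variables — and 3 appears only in Q's list, so Q = 3.
O and R between them cover only {5, 8} — a naked pair. Remove those values from M, N, P, T.
So 1 goes to N.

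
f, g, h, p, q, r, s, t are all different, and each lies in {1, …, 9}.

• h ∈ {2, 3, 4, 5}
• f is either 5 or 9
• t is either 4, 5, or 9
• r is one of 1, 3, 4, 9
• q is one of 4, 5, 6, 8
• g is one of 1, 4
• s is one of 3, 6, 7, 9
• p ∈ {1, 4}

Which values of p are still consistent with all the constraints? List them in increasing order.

1, 4

g and p between them cover only {1, 4} — a naked pair. Remove those values from h, q, r, t.
f and t between them cover only {5, 9} — a naked pair. Remove those values from h, q, r, s.
r's domain is down to {3}, so r = 3. Remove 3 from h, s.
h must be 2 (only option left).
No further eliminations apply; p can still be any of 1, 4.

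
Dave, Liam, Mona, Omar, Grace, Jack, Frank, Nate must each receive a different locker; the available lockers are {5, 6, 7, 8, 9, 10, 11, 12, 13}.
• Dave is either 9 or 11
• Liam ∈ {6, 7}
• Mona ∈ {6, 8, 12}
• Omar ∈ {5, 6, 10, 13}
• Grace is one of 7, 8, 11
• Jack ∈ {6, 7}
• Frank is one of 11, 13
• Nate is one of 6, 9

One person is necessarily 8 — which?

Grace

The 2 variables Liam and Jack are confined to {6, 7}, which locks those values in; drop them from Mona, Omar, Grace, Nate.
Nate has just one choice, so Nate = 9. So Dave can't be 9.
Dave's domain is down to {11}, so Dave = 11. So Grace, Frank can't be 11.
So 8 goes to Grace.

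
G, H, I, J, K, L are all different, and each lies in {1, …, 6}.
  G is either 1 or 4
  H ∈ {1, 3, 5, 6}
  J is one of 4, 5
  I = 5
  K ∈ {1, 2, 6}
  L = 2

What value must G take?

1

I has just one choice, so I = 5. So H, J can't be 5.
J must be 4 (only option left). Eliminate 4 elsewhere: G.
So G = 1.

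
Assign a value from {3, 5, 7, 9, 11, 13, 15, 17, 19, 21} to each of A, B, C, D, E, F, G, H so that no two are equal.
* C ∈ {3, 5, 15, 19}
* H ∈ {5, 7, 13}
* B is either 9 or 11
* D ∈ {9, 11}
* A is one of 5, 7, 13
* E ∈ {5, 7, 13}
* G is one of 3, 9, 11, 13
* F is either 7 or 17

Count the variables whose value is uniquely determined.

2

The 2 variables B and D are confined to {9, 11}, which locks those values in; drop them from G.
A, E, H between them cover only {5, 7, 13} — a naked triple. Remove those values from C, F, G.
F must be 17 (only option left).
That leaves G = 3. Remove 3 from C.
Determined: F=17, G=3. The other variables each still have more than one consistent value. That makes 2.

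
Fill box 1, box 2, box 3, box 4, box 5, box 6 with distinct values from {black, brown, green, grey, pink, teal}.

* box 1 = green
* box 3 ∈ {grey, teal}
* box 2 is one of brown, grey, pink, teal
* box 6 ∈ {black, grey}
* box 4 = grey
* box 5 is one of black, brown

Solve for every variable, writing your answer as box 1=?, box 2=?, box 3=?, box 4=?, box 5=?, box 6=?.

box 1=green, box 2=pink, box 3=teal, box 4=grey, box 5=brown, box 6=black

box 1's domain is down to {green}, so box 1 = green.
That leaves box 4 = grey. Remove grey from box 2, box 3, box 6.
box 6's domain is down to {black}, so box 6 = black. So box 5 can't be black.
box 3 has just one choice, so box 3 = teal. Eliminate teal elsewhere: box 2.
That leaves box 5 = brown. So box 2 can't be brown.
box 2's domain is down to {pink}, so box 2 = pink.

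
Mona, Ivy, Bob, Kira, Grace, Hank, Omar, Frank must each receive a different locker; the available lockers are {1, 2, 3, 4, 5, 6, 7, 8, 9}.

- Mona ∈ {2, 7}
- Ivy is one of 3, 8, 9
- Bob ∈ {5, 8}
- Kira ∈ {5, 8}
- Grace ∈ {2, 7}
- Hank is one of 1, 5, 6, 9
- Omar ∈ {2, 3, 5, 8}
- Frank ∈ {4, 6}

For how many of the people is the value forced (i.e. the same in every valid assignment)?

Mona and Grace between them cover only {2, 7} — a naked pair. Remove those values from Omar.
The 2 variables Bob and Kira are confined to {5, 8}, which locks those values in; drop them from Ivy, Hank, Omar.
That leaves Omar = 3. So Ivy can't be 3.
That leaves Ivy = 9. So Hank can't be 9.
Determined: Ivy=9, Omar=3. The other people each still have more than one consistent value. That makes 2.

2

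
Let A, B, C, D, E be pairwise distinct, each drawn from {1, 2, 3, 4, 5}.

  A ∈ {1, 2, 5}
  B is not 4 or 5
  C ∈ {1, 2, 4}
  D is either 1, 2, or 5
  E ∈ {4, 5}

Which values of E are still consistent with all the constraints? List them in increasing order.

4, 5

Among the 5 variables, 3 fits only B (and all 5 values in {1, 2, 3, 4, 5} must be used), so B = 3.
No further eliminations apply; E can still be any of 4, 5.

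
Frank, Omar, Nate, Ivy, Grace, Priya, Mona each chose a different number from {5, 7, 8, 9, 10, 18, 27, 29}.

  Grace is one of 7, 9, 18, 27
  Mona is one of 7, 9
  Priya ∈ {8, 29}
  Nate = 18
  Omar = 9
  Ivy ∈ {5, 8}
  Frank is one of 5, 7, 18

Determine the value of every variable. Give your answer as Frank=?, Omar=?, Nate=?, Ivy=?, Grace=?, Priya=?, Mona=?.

Omar's domain is down to {9}, so Omar = 9. Strike 9 from Grace, Mona.
Nate must be 18 (only option left). Remove 18 from Frank, Grace.
Mona has just one choice, so Mona = 7. Strike 7 from Frank, Grace.
Frank's domain is down to {5}, so Frank = 5. Remove 5 from Ivy.
That leaves Ivy = 8. So Priya can't be 8.
Grace must be 27 (only option left).
That leaves Priya = 29.

Frank=5, Omar=9, Nate=18, Ivy=8, Grace=27, Priya=29, Mona=7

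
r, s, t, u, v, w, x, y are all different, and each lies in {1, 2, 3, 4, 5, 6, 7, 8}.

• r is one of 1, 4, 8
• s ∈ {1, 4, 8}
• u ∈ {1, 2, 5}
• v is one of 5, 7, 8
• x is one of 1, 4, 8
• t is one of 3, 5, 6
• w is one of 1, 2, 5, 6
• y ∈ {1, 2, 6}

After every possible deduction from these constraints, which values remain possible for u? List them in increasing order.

2, 5

Among the 8 variables, 3 fits only t (and all 8 values in {1, 2, 3, 4, 5, 6, 7, 8} must be used), so t = 3.
The 7 still-open variables together cover exactly {1, 2, 4, 5, 6, 7, 8} — 7 values for 7 variables — and 7 appears only in v's list, so v = 7.
r, s, x share exactly the 3 values {1, 4, 8}; by pigeonhole those values go to them, so strike 1, 4, 8 from u, w, y.
No further eliminations apply; u can still be any of 2, 5.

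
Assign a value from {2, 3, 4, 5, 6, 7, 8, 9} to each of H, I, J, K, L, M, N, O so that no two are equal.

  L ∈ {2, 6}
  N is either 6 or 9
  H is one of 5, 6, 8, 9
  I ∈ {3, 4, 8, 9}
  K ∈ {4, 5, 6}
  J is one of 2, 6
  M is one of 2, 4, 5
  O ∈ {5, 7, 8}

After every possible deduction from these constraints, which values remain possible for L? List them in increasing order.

2, 6

Among the 8 variables, 3 fits only I (and all 8 values in {2, 3, 4, 5, 6, 7, 8, 9} must be used), so I = 3.
Among the 7 still-open variables, 7 fits only O (and all 7 values in {2, 4, 5, 6, 7, 8, 9} must be used), so O = 7.
The 6 still-open variables together cover exactly {2, 4, 5, 6, 8, 9} — 6 values for 6 variables — and 8 appears only in H's list, so H = 8.
The 5 still-open variables together cover exactly {2, 4, 5, 6, 9} — 5 values for 5 variables — and 9 appears only in N's list, so N = 9.
J and L share exactly the 2 values {2, 6}; by pigeonhole those values go to them, so strike 2, 6 from K, M.
No further eliminations apply; L can still be any of 2, 6.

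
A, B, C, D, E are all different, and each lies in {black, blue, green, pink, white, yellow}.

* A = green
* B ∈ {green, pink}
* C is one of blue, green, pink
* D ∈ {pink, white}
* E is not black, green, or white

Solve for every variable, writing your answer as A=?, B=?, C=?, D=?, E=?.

A has just one choice, so A = green. Strike green from B, C.
B has just one choice, so B = pink. So C, D, E can't be pink.
C's domain is down to {blue}, so C = blue. Strike blue from E.
That leaves D = white.
E has just one choice, so E = yellow.

A=green, B=pink, C=blue, D=white, E=yellow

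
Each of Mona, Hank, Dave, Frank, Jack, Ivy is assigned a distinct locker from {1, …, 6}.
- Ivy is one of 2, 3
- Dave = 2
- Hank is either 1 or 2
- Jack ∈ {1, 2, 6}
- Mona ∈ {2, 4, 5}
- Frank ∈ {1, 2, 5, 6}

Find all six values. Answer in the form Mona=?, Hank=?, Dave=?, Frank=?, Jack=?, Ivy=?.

Mona=4, Hank=1, Dave=2, Frank=5, Jack=6, Ivy=3

Dave's domain is down to {2}, so Dave = 2. Remove 2 from Mona, Hank, Frank, Jack, Ivy.
Ivy has just one choice, so Ivy = 3.
That leaves Hank = 1. Eliminate 1 elsewhere: Frank, Jack.
That leaves Jack = 6. Remove 6 from Frank.
Frank has just one choice, so Frank = 5. Strike 5 from Mona.
Mona must be 4 (only option left).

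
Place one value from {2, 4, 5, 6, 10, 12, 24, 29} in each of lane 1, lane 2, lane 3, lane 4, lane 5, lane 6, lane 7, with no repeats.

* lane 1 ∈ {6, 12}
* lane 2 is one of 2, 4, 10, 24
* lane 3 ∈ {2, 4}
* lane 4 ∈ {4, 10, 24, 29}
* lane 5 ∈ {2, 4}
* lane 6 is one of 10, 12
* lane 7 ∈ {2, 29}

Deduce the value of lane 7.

29

The 7 variables together cover exactly {2, 4, 6, 10, 12, 24, 29} — 7 values for 7 variables — and 6 appears only in lane 1's list, so lane 1 = 6.
Among the 6 still-open variables, 12 fits only lane 6 (and all 6 values in {2, 4, 10, 12, 24, 29} must be used), so lane 6 = 12.
lane 3 and lane 5 share exactly the 2 values {2, 4}; by pigeonhole those values go to them, so strike 2, 4 from lane 2, lane 4, lane 7.
So lane 7 = 29.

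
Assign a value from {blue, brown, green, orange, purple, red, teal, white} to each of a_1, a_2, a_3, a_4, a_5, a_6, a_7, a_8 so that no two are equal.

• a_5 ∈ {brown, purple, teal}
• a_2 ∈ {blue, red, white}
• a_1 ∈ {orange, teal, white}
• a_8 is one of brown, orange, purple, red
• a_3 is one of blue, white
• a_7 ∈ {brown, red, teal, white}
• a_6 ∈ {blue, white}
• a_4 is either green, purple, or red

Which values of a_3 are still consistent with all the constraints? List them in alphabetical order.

The 8 variables together cover exactly {blue, brown, green, orange, purple, red, teal, white} — 8 values for 8 variables — and green appears only in a_4's list, so a_4 = green.
a_3 and a_6 between them cover only {blue, white} — a naked pair. Remove those values from a_1, a_2, a_7.
a_2 has just one choice, so a_2 = red. Strike red from a_7, a_8.
No further eliminations apply; a_3 can still be any of blue, white.

blue, white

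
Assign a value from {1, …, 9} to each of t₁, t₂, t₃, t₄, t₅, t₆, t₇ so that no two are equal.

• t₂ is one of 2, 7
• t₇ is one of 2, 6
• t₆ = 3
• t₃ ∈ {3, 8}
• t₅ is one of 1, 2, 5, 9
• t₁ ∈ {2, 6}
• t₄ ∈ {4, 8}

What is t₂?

t₆ has just one choice, so t₆ = 3. So t₃ can't be 3.
t₃'s domain is down to {8}, so t₃ = 8. So t₄ can't be 8.
That leaves t₄ = 4.
The 2 variables t₁ and t₇ are confined to {2, 6}, which locks those values in; drop them from t₂, t₅.
So t₂ = 7.

7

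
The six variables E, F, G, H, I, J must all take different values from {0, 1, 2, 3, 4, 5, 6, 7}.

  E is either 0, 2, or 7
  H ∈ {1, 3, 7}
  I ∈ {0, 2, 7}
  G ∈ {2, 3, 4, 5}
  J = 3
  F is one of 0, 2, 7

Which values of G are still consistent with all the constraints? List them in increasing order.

4, 5

J's domain is down to {3}, so J = 3. Eliminate 3 elsewhere: G, H.
E, F, I share exactly the 3 values {0, 2, 7}; by pigeonhole those values go to them, so strike 0, 2, 7 from G, H.
H has just one choice, so H = 1.
No further eliminations apply; G can still be any of 4, 5.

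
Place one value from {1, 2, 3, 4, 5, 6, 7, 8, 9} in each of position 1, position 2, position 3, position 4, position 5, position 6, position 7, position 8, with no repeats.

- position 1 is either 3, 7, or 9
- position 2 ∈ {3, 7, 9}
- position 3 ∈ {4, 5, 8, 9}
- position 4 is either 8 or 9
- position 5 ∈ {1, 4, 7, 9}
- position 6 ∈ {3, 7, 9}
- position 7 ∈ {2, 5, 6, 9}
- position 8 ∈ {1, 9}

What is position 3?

The 3 variables position 1, position 2, position 6 are confined to {3, 7, 9}, which locks those values in; drop them from position 3, position 4, position 5, position 7, position 8.
position 4 has just one choice, so position 4 = 8. Eliminate 8 elsewhere: position 3.
position 8 has just one choice, so position 8 = 1. Eliminate 1 elsewhere: position 5.
position 5 must be 4 (only option left). Remove 4 from position 3.
So position 3 = 5.

5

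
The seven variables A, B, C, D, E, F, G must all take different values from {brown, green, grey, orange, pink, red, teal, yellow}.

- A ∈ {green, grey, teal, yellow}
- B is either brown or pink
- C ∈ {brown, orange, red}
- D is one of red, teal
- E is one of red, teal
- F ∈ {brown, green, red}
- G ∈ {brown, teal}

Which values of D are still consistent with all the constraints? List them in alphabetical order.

red, teal

The 2 variables D and E are confined to {red, teal}, which locks those values in; drop them from A, C, F, G.
That leaves G = brown. So B, C, F can't be brown.
B's domain is down to {pink}, so B = pink.
C must be orange (only option left).
F's domain is down to {green}, so F = green. Strike green from A.
No further eliminations apply; D can still be any of red, teal.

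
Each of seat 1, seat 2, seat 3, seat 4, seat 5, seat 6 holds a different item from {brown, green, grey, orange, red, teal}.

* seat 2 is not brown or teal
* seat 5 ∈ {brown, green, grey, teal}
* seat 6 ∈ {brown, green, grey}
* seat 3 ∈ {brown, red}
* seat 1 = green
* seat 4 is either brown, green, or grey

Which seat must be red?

seat 3

seat 1's domain is down to {green}, so seat 1 = green. Strike green from seat 2, seat 4, seat 5, seat 6.
Among the 5 still-open variables, orange fits only seat 2 (and all 5 values in {brown, grey, orange, red, teal} must be used), so seat 2 = orange.
The 4 still-open variables together cover exactly {brown, grey, red, teal} — 4 values for 4 variables — and red appears only in seat 3's list, so seat 3 = red.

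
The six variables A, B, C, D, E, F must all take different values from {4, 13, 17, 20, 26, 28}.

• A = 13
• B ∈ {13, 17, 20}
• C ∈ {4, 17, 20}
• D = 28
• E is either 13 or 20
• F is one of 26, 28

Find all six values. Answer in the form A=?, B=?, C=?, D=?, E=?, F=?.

A must be 13 (only option left). So B, E can't be 13.
D has just one choice, so D = 28. So F can't be 28.
E's domain is down to {20}, so E = 20. Eliminate 20 elsewhere: B, C.
F has just one choice, so F = 26.
That leaves B = 17. Remove 17 from C.
That leaves C = 4.

A=13, B=17, C=4, D=28, E=20, F=26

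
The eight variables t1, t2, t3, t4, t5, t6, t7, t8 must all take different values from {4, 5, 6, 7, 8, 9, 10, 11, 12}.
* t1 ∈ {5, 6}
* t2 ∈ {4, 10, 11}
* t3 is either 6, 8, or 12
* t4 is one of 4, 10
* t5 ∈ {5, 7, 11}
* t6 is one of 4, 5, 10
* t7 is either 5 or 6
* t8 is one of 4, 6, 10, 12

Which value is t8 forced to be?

12

Among the 8 variables, 7 fits only t5 (and all 8 values in {4, 5, 6, 7, 8, 10, 11, 12} must be used), so t5 = 7.
The 7 still-open variables draw from only 7 values {4, 5, 6, 8, 10, 11, 12}, so each is used; only t3 can be 8, hence t3 = 8.
The 6 still-open variables together cover exactly {4, 5, 6, 10, 11, 12} — 6 values for 6 variables — and 11 appears only in t2's list, so t2 = 11.
The 5 still-open variables together cover exactly {4, 5, 6, 10, 12} — 5 values for 5 variables — and 12 appears only in t8's list, so t8 = 12.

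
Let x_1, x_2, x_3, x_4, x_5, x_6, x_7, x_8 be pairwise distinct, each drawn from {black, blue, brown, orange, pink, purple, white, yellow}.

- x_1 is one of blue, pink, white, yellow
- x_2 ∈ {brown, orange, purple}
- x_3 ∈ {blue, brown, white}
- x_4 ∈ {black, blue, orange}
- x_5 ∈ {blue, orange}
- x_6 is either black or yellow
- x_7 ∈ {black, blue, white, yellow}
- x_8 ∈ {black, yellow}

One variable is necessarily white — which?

x_7

The 8 variables draw from only 8 values {black, blue, brown, orange, pink, purple, white, yellow}, so each is used; only x_1 can be pink, hence x_1 = pink.
The 7 still-open variables draw from only 7 values {black, blue, brown, orange, purple, white, yellow}, so each is used; only x_2 can be purple, hence x_2 = purple.
The 6 still-open variables together cover exactly {black, blue, brown, orange, white, yellow} — 6 values for 6 variables — and brown appears only in x_3's list, so x_3 = brown.
The 5 still-open variables together cover exactly {black, blue, orange, white, yellow} — 5 values for 5 variables — and white appears only in x_7's list, so x_7 = white.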